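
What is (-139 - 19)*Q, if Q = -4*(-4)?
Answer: -2528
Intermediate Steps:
Q = 16
(-139 - 19)*Q = (-139 - 19)*16 = -158*16 = -2528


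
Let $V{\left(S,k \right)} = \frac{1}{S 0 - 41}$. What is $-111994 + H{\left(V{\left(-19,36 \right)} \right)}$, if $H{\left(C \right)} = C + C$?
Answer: $- \frac{4591756}{41} \approx -1.1199 \cdot 10^{5}$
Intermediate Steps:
$V{\left(S,k \right)} = - \frac{1}{41}$ ($V{\left(S,k \right)} = \frac{1}{0 - 41} = \frac{1}{-41} = - \frac{1}{41}$)
$H{\left(C \right)} = 2 C$
$-111994 + H{\left(V{\left(-19,36 \right)} \right)} = -111994 + 2 \left(- \frac{1}{41}\right) = -111994 - \frac{2}{41} = - \frac{4591756}{41}$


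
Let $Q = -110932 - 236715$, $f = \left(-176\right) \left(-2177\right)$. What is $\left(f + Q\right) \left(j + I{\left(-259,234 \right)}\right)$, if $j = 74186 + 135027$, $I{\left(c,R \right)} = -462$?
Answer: $7411704255$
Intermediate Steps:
$j = 209213$
$f = 383152$
$Q = -347647$ ($Q = -110932 - 236715 = -347647$)
$\left(f + Q\right) \left(j + I{\left(-259,234 \right)}\right) = \left(383152 - 347647\right) \left(209213 - 462\right) = 35505 \cdot 208751 = 7411704255$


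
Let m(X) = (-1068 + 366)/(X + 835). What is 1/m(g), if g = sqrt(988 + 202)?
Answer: -835/702 - sqrt(1190)/702 ≈ -1.2386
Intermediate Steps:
g = sqrt(1190) ≈ 34.496
m(X) = -702/(835 + X)
1/m(g) = 1/(-702/(835 + sqrt(1190))) = -835/702 - sqrt(1190)/702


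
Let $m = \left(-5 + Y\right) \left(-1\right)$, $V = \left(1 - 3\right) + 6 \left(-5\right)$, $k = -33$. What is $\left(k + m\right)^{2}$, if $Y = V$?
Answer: $16$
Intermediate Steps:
$V = -32$ ($V = -2 - 30 = -32$)
$Y = -32$
$m = 37$ ($m = \left(-5 - 32\right) \left(-1\right) = \left(-37\right) \left(-1\right) = 37$)
$\left(k + m\right)^{2} = \left(-33 + 37\right)^{2} = 4^{2} = 16$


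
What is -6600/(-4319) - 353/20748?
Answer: 19344599/12801516 ≈ 1.5111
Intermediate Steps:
-6600/(-4319) - 353/20748 = -6600*(-1/4319) - 353*1/20748 = 6600/4319 - 353/20748 = 19344599/12801516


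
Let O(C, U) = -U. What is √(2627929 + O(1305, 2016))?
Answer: √2625913 ≈ 1620.5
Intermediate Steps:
√(2627929 + O(1305, 2016)) = √(2627929 - 1*2016) = √(2627929 - 2016) = √2625913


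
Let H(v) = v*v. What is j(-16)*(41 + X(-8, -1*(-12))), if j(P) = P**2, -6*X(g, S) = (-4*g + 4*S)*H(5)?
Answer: -224512/3 ≈ -74837.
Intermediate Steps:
H(v) = v**2
X(g, S) = -50*S/3 + 50*g/3 (X(g, S) = -(-4*g + 4*S)*5**2/6 = -(-4*g + 4*S)*25/6 = -(-100*g + 100*S)/6 = -50*S/3 + 50*g/3)
j(-16)*(41 + X(-8, -1*(-12))) = (-16)**2*(41 + (-(-50)*(-12)/3 + (50/3)*(-8))) = 256*(41 + (-50/3*12 - 400/3)) = 256*(41 + (-200 - 400/3)) = 256*(41 - 1000/3) = 256*(-877/3) = -224512/3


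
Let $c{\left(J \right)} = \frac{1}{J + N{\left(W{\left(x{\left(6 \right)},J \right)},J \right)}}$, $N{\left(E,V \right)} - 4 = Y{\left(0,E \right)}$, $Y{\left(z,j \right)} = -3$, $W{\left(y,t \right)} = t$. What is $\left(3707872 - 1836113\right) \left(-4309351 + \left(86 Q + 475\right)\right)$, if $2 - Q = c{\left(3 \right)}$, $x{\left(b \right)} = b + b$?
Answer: $- \frac{16129791466309}{2} \approx -8.0649 \cdot 10^{12}$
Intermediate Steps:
$x{\left(b \right)} = 2 b$
$N{\left(E,V \right)} = 1$ ($N{\left(E,V \right)} = 4 - 3 = 1$)
$c{\left(J \right)} = \frac{1}{1 + J}$ ($c{\left(J \right)} = \frac{1}{J + 1} = \frac{1}{1 + J}$)
$Q = \frac{7}{4}$ ($Q = 2 - \frac{1}{1 + 3} = 2 - \frac{1}{4} = \frac{7}{4} \approx 1.75$)
$\left(3707872 - 1836113\right) \left(-4309351 + \left(86 Q + 475\right)\right) = \left(3707872 - 1836113\right) \left(-4309351 + \left(86 \cdot \frac{7}{4} + 475\right)\right) = 1871759 \left(-4309351 + \left(\frac{301}{2} + 475\right)\right) = 1871759 \left(-4309351 + \frac{1251}{2}\right) = 1871759 \left(- \frac{8617451}{2}\right) = - \frac{16129791466309}{2}$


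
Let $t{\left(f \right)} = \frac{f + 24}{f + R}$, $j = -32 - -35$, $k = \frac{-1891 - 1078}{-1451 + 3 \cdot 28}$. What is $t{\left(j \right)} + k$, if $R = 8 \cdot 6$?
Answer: $\frac{62776}{23239} \approx 2.7013$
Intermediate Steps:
$R = 48$
$k = \frac{2969}{1367}$ ($k = - \frac{2969}{-1451 + 84} = - \frac{2969}{-1367} = \left(-2969\right) \left(- \frac{1}{1367}\right) = \frac{2969}{1367} \approx 2.1719$)
$j = 3$ ($j = -32 + 35 = 3$)
$t{\left(f \right)} = \frac{24 + f}{48 + f}$ ($t{\left(f \right)} = \frac{f + 24}{f + 48} = \frac{24 + f}{48 + f}$)
$t{\left(j \right)} + k = \frac{24 + 3}{48 + 3} + \frac{2969}{1367} = \frac{1}{51} \cdot 27 + \frac{2969}{1367} = \frac{9}{17} + \frac{2969}{1367} = \frac{62776}{23239}$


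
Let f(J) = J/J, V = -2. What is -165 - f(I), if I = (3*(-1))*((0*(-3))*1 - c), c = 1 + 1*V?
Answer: -166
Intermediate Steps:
c = -1 (c = 1 + 1*(-2) = 1 - 2 = -1)
I = -3 (I = (3*(-1))*((0*(-3))*1 - 1*(-1)) = -3*(0*1 + 1) = -3*(0 + 1) = -3*1 = -3)
f(J) = 1
-165 - f(I) = -165 - 1*1 = -165 - 1 = -166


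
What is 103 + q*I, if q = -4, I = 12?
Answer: 55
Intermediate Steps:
103 + q*I = 103 - 4*12 = 103 - 48 = 55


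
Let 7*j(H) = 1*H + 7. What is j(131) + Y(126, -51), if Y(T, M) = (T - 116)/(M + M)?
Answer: 7003/357 ≈ 19.616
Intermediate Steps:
Y(T, M) = (-116 + T)/(2*M) (Y(T, M) = (-116 + T)/((2*M)) = (-116 + T)*(1/(2*M)) = (-116 + T)/(2*M))
j(H) = 1 + H/7 (j(H) = (1*H + 7)/7 = (H + 7)/7 = (7 + H)/7 = 1 + H/7)
j(131) + Y(126, -51) = (1 + (⅐)*131) + (½)*(-116 + 126)/(-51) = (1 + 131/7) + (½)*(-1/51)*10 = 138/7 - 5/51 = 7003/357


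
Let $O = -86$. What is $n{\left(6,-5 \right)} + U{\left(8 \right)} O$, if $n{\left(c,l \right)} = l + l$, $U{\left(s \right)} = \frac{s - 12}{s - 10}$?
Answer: $-182$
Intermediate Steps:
$U{\left(s \right)} = \frac{-12 + s}{-10 + s}$
$n{\left(c,l \right)} = 2 l$
$n{\left(6,-5 \right)} + U{\left(8 \right)} O = 2 \left(-5\right) + \frac{-12 + 8}{-10 + 8} \left(-86\right) = -10 + \frac{1}{-2} \left(-4\right) \left(-86\right) = -10 + \left(- \frac{1}{2}\right) \left(-4\right) \left(-86\right) = -10 + 2 \left(-86\right) = -10 - 172 = -182$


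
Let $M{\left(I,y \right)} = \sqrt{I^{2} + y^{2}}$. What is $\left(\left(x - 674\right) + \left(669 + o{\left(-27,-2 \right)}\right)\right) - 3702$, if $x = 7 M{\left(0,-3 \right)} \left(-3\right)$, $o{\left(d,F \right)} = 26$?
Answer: $-3744$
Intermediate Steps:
$x = -63$ ($x = 7 \sqrt{0^{2} + \left(-3\right)^{2}} \left(-3\right) = 7 \sqrt{0 + 9} \left(-3\right) = 7 \sqrt{9} \left(-3\right) = 7 \cdot 3 \left(-3\right) = 21 \left(-3\right) = -63$)
$\left(\left(x - 674\right) + \left(669 + o{\left(-27,-2 \right)}\right)\right) - 3702 = \left(\left(-63 - 674\right) + \left(669 + 26\right)\right) - 3702 = \left(-737 + 695\right) - 3702 = -42 - 3702 = -3744$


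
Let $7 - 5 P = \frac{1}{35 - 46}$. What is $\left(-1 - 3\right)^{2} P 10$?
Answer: $\frac{2496}{11} \approx 226.91$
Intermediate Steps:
$P = \frac{78}{55}$ ($P = \frac{7}{5} - \frac{1}{5 \left(35 - 46\right)} = \frac{7}{5} - \frac{1}{5 \left(-11\right)} = \frac{7}{5} - - \frac{1}{55} = \frac{7}{5} + \frac{1}{55} = \frac{78}{55} \approx 1.4182$)
$\left(-1 - 3\right)^{2} P 10 = \left(-1 - 3\right)^{2} \cdot \frac{78}{55} \cdot 10 = \left(-4\right)^{2} \cdot \frac{78}{55} \cdot 10 = 16 \cdot \frac{78}{55} \cdot 10 = \frac{1248}{55} \cdot 10 = \frac{2496}{11}$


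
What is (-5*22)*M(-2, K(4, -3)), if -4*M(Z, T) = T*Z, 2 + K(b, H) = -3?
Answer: 275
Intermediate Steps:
K(b, H) = -5 (K(b, H) = -2 - 3 = -5)
M(Z, T) = -T*Z/4
(-5*22)*M(-2, K(4, -3)) = (-5*22)*(-¼*(-5)*(-2)) = -110*(-5/2) = 275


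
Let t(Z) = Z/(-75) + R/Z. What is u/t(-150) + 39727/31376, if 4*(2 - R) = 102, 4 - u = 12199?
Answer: -114763392631/20300272 ≈ -5653.3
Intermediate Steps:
u = -12195 (u = 4 - 1*12199 = 4 - 12199 = -12195)
R = -47/2 (R = 2 - 1/4*102 = 2 - 51/2 = -47/2 ≈ -23.500)
t(Z) = -47/(2*Z) - Z/75 (t(Z) = Z/(-75) - 47/(2*Z) = Z*(-1/75) - 47/(2*Z) = -Z/75 - 47/(2*Z) = -47/(2*Z) - Z/75)
u/t(-150) + 39727/31376 = -12195/(-47/2/(-150) - 1/75*(-150)) + 39727/31376 = -12195/(-47/2*(-1/150) + 2) + 39727*(1/31376) = -12195/(47/300 + 2) + 39727/31376 = -12195/647/300 + 39727/31376 = -12195*300/647 + 39727/31376 = -3658500/647 + 39727/31376 = -114763392631/20300272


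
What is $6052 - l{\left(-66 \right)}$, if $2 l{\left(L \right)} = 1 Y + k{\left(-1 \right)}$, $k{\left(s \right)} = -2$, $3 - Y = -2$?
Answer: $\frac{12101}{2} \approx 6050.5$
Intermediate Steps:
$Y = 5$ ($Y = 3 - -2 = 3 + 2 = 5$)
$l{\left(L \right)} = \frac{3}{2}$ ($l{\left(L \right)} = \frac{1 \cdot 5 - 2}{2} = \frac{5 - 2}{2} = \frac{1}{2} \cdot 3 = \frac{3}{2}$)
$6052 - l{\left(-66 \right)} = 6052 - \frac{3}{2} = \frac{12101}{2}$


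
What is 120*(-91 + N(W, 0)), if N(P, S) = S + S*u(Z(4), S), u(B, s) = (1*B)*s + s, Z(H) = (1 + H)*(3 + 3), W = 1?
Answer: -10920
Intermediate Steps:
Z(H) = 6 + 6*H (Z(H) = (1 + H)*6 = 6 + 6*H)
u(B, s) = s + B*s (u(B, s) = B*s + s = s + B*s)
N(P, S) = S + 31*S² (N(P, S) = S + S*(S*(1 + (6 + 6*4))) = S + S*(S*(1 + (6 + 24))) = S + S*(S*(1 + 30)) = S + S*(S*31) = S + S*(31*S) = S + 31*S²)
120*(-91 + N(W, 0)) = 120*(-91 + 0*(1 + 31*0)) = 120*(-91 + 0*(1 + 0)) = 120*(-91 + 0*1) = 120*(-91 + 0) = 120*(-91) = -10920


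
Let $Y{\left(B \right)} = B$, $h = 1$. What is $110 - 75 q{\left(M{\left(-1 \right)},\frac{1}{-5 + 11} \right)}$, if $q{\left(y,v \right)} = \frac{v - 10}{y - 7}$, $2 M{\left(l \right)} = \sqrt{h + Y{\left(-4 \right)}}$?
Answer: $\frac{1240}{199} - \frac{1475 i \sqrt{3}}{199} \approx 6.2312 - 12.838 i$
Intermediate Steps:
$M{\left(l \right)} = \frac{i \sqrt{3}}{2}$ ($M{\left(l \right)} = \frac{\sqrt{1 - 4}}{2} = \frac{\sqrt{-3}}{2} = \frac{i \sqrt{3}}{2}$)
$q{\left(y,v \right)} = \frac{-10 + v}{-7 + y}$
$110 - 75 q{\left(M{\left(-1 \right)},\frac{1}{-5 + 11} \right)} = 110 - 75 \frac{-10 + \frac{1}{-5 + 11}}{-7 + \frac{i \sqrt{3}}{2}} = 110 - 75 \frac{-10 + \frac{1}{6}}{-7 + \frac{i \sqrt{3}}{2}} = 110 - 75 \frac{1}{-7 + \frac{i \sqrt{3}}{2}} \left(- \frac{59}{6}\right) = 110 - 75 \left(- \frac{59}{6 \left(-7 + \frac{i \sqrt{3}}{2}\right)}\right) = 110 + \frac{1475}{2 \left(-7 + \frac{i \sqrt{3}}{2}\right)}$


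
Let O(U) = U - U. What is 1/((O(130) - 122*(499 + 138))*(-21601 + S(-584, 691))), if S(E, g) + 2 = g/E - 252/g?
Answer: 201772/338770312406617 ≈ 5.9560e-10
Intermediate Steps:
O(U) = 0
S(E, g) = -2 - 252/g + g/E (S(E, g) = -2 + (g/E - 252/g) = -2 + (-252/g + g/E) = -2 - 252/g + g/E)
1/((O(130) - 122*(499 + 138))*(-21601 + S(-584, 691))) = 1/((0 - 122*(499 + 138))*(-21601 + (-2 - 252/691 + 691/(-584)))) = 1/((0 - 122*637)*(-21601 + (-2 - 252*1/691 + 691*(-1/584)))) = 1/((0 - 77714)*(-21601 + (-2 - 252/691 - 691/584))) = 1/((-77714)*(-21601 - 1431737/403544)) = -1/(77714*(-8718385681/403544)) = -1/77714*(-403544/8718385681) = 201772/338770312406617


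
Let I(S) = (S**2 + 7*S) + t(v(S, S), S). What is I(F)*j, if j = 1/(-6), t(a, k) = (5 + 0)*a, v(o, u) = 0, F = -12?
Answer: -10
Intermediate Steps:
t(a, k) = 5*a
I(S) = S**2 + 7*S (I(S) = (S**2 + 7*S) + 5*0 = (S**2 + 7*S) + 0 = S**2 + 7*S)
j = -1/6 ≈ -0.16667
I(F)*j = -12*(7 - 12)*(-1/6) = -12*(-5)*(-1/6) = 60*(-1/6) = -10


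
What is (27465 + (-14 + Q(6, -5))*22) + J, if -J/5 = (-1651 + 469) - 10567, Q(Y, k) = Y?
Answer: 86034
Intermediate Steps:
J = 58745 (J = -5*((-1651 + 469) - 10567) = -5*(-1182 - 10567) = -5*(-11749) = 58745)
(27465 + (-14 + Q(6, -5))*22) + J = (27465 + (-14 + 6)*22) + 58745 = (27465 - 8*22) + 58745 = (27465 - 176) + 58745 = 27289 + 58745 = 86034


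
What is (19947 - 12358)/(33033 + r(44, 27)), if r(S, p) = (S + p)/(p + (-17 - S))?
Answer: 258026/1123051 ≈ 0.22975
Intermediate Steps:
r(S, p) = (S + p)/(-17 + p - S)
(19947 - 12358)/(33033 + r(44, 27)) = (19947 - 12358)/(33033 + (44 + 27)/(-17 + 27 - 1*44)) = 7589/(33033 + 71/(-17 + 27 - 44)) = 7589/(33033 + 71/(-34)) = 7589/(33033 - 1/34*71) = 7589/(33033 - 71/34) = 7589/(1123051/34) = 7589*(34/1123051) = 258026/1123051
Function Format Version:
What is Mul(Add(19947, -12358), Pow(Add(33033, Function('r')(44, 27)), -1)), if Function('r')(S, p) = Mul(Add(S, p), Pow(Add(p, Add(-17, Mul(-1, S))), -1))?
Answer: Rational(258026, 1123051) ≈ 0.22975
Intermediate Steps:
Function('r')(S, p) = Mul(Pow(Add(-17, p, Mul(-1, S)), -1), Add(S, p)) (Function('r')(S, p) = Mul(Add(S, p), Pow(Add(-17, p, Mul(-1, S)), -1)) = Mul(Pow(Add(-17, p, Mul(-1, S)), -1), Add(S, p)))
Mul(Add(19947, -12358), Pow(Add(33033, Function('r')(44, 27)), -1)) = Mul(Add(19947, -12358), Pow(Add(33033, Mul(Pow(Add(-17, 27, Mul(-1, 44)), -1), Add(44, 27))), -1)) = Mul(7589, Pow(Add(33033, Mul(Pow(Add(-17, 27, -44), -1), 71)), -1)) = Mul(7589, Pow(Add(33033, Mul(Pow(-34, -1), 71)), -1)) = Mul(7589, Pow(Add(33033, Mul(Rational(-1, 34), 71)), -1)) = Mul(7589, Pow(Add(33033, Rational(-71, 34)), -1)) = Mul(7589, Pow(Rational(1123051, 34), -1)) = Mul(7589, Rational(34, 1123051)) = Rational(258026, 1123051)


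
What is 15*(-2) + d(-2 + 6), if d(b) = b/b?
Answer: -29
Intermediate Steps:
d(b) = 1
15*(-2) + d(-2 + 6) = 15*(-2) + 1 = -30 + 1 = -29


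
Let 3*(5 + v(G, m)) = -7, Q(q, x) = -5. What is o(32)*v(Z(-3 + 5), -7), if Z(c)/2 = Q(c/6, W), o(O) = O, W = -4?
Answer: -704/3 ≈ -234.67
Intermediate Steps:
Z(c) = -10 (Z(c) = 2*(-5) = -10)
v(G, m) = -22/3 (v(G, m) = -5 + (1/3)*(-7) = -5 - 7/3 = -22/3)
o(32)*v(Z(-3 + 5), -7) = 32*(-22/3) = -704/3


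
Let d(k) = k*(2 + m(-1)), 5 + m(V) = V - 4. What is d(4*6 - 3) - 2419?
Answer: -2587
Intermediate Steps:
m(V) = -9 + V (m(V) = -5 + (V - 4) = -5 + (-4 + V) = -9 + V)
d(k) = -8*k (d(k) = k*(2 + (-9 - 1)) = k*(2 - 10) = k*(-8) = -8*k)
d(4*6 - 3) - 2419 = -8*(4*6 - 3) - 2419 = -8*(24 - 3) - 2419 = -8*21 - 2419 = -168 - 2419 = -2587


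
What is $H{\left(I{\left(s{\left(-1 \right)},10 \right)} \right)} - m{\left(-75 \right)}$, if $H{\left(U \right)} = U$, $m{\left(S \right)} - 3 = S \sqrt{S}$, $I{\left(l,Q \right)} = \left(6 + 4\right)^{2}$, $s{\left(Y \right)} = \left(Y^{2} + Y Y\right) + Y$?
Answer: $97 + 375 i \sqrt{3} \approx 97.0 + 649.52 i$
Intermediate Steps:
$s{\left(Y \right)} = Y + 2 Y^{2}$ ($s{\left(Y \right)} = \left(Y^{2} + Y^{2}\right) + Y = 2 Y^{2} + Y = Y + 2 Y^{2}$)
$I{\left(l,Q \right)} = 100$ ($I{\left(l,Q \right)} = 10^{2} = 100$)
$m{\left(S \right)} = 3 + S^{\frac{3}{2}}$ ($m{\left(S \right)} = 3 + S \sqrt{S} = 3 + S^{\frac{3}{2}}$)
$H{\left(I{\left(s{\left(-1 \right)},10 \right)} \right)} - m{\left(-75 \right)} = 100 - \left(3 + \left(-75\right)^{\frac{3}{2}}\right) = 100 - \left(3 - 375 i \sqrt{3}\right) = 97 + 375 i \sqrt{3}$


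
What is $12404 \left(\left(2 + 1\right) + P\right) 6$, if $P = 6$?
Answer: $669816$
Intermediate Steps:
$12404 \left(\left(2 + 1\right) + P\right) 6 = 12404 \left(\left(2 + 1\right) + 6\right) 6 = 12404 \left(3 + 6\right) 6 = 12404 \cdot 9 \cdot 6 = 12404 \cdot 54 = 669816$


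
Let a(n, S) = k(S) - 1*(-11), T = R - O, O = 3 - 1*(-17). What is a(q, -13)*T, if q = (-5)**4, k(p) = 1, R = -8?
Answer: -336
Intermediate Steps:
O = 20 (O = 3 + 17 = 20)
q = 625
T = -28 (T = -8 - 1*20 = -8 - 20 = -28)
a(n, S) = 12 (a(n, S) = 1 - 1*(-11) = 1 + 11 = 12)
a(q, -13)*T = 12*(-28) = -336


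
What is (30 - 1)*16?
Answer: 464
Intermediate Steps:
(30 - 1)*16 = 29*16 = 464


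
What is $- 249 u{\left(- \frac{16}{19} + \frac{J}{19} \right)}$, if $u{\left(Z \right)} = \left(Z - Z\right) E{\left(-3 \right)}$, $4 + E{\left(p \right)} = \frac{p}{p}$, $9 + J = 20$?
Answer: $0$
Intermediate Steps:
$J = 11$ ($J = -9 + 20 = 11$)
$E{\left(p \right)} = -3$ ($E{\left(p \right)} = -4 + \frac{p}{p} = -4 + 1 = -3$)
$u{\left(Z \right)} = 0$ ($u{\left(Z \right)} = \left(Z - Z\right) \left(-3\right) = 0 \left(-3\right) = 0$)
$- 249 u{\left(- \frac{16}{19} + \frac{J}{19} \right)} = \left(-249\right) 0 = 0$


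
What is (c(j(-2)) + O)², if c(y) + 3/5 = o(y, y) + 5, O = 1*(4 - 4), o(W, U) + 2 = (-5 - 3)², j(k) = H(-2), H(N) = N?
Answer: 110224/25 ≈ 4409.0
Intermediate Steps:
j(k) = -2
o(W, U) = 62 (o(W, U) = -2 + (-5 - 3)² = -2 + (-8)² = -2 + 64 = 62)
O = 0 (O = 1*0 = 0)
c(y) = 332/5 (c(y) = -⅗ + (62 + 5) = -⅗ + 67 = 332/5)
(c(j(-2)) + O)² = (332/5 + 0)² = (332/5)² = 110224/25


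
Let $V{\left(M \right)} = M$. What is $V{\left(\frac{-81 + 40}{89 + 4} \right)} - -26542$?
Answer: $\frac{2468365}{93} \approx 26542.0$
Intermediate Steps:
$V{\left(\frac{-81 + 40}{89 + 4} \right)} - -26542 = \frac{-81 + 40}{89 + 4} - -26542 = - \frac{41}{93} + 26542 = \frac{2468365}{93}$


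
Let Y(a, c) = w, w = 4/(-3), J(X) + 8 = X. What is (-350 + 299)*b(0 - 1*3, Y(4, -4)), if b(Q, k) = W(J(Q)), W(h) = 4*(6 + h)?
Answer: 1020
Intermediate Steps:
J(X) = -8 + X
w = -4/3 (w = 4*(-⅓) = -4/3 ≈ -1.3333)
W(h) = 24 + 4*h
Y(a, c) = -4/3
b(Q, k) = -8 + 4*Q (b(Q, k) = 24 + 4*(-8 + Q) = 24 + (-32 + 4*Q) = -8 + 4*Q)
(-350 + 299)*b(0 - 1*3, Y(4, -4)) = (-350 + 299)*(-8 + 4*(0 - 1*3)) = -51*(-8 + 4*(0 - 3)) = -51*(-8 + 4*(-3)) = -51*(-8 - 12) = -51*(-20) = 1020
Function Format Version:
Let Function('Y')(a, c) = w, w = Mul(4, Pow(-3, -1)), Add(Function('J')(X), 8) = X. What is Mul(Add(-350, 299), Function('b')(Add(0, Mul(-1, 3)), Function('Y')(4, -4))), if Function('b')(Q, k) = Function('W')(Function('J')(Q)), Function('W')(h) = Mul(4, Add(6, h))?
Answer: 1020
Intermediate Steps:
Function('J')(X) = Add(-8, X)
w = Rational(-4, 3) (w = Mul(4, Rational(-1, 3)) = Rational(-4, 3) ≈ -1.3333)
Function('W')(h) = Add(24, Mul(4, h))
Function('Y')(a, c) = Rational(-4, 3)
Function('b')(Q, k) = Add(-8, Mul(4, Q)) (Function('b')(Q, k) = Add(24, Mul(4, Add(-8, Q))) = Add(24, Add(-32, Mul(4, Q))) = Add(-8, Mul(4, Q)))
Mul(Add(-350, 299), Function('b')(Add(0, Mul(-1, 3)), Function('Y')(4, -4))) = Mul(Add(-350, 299), Add(-8, Mul(4, Add(0, Mul(-1, 3))))) = Mul(-51, Add(-8, Mul(4, Add(0, -3)))) = Mul(-51, Add(-8, Mul(4, -3))) = Mul(-51, Add(-8, -12)) = Mul(-51, -20) = 1020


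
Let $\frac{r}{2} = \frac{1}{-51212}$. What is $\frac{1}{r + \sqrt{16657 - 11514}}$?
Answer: $\frac{25606}{3372096594747} + \frac{655667236 \sqrt{5143}}{3372096594747} \approx 0.013944$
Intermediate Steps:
$r = - \frac{1}{25606}$ ($r = \frac{2}{-51212} = 2 \left(- \frac{1}{51212}\right) = - \frac{1}{25606} \approx -3.9053 \cdot 10^{-5}$)
$\frac{1}{r + \sqrt{16657 - 11514}} = \frac{1}{- \frac{1}{25606} + \sqrt{16657 - 11514}} = \frac{1}{- \frac{1}{25606} + \sqrt{5143}}$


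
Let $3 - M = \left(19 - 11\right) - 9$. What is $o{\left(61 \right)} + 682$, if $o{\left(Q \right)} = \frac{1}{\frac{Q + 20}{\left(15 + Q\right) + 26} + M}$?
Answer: $\frac{111200}{163} \approx 682.21$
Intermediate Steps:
$M = 4$ ($M = 3 - \left(\left(19 - 11\right) - 9\right) = 3 - \left(8 - 9\right) = 3 - -1 = 3 + 1 = 4$)
$o{\left(Q \right)} = \frac{1}{4 + \frac{20 + Q}{41 + Q}}$ ($o{\left(Q \right)} = \frac{1}{\frac{Q + 20}{\left(15 + Q\right) + 26} + 4} = \frac{1}{\frac{20 + Q}{41 + Q} + 4} = \frac{1}{4 + \frac{20 + Q}{41 + Q}}$)
$o{\left(61 \right)} + 682 = \frac{41 + 61}{184 + 5 \cdot 61} + 682 = \frac{1}{184 + 305} \cdot 102 + 682 = \frac{1}{489} \cdot 102 + 682 = \frac{34}{163} + 682 = \frac{111200}{163}$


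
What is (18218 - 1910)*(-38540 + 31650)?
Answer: -112362120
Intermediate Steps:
(18218 - 1910)*(-38540 + 31650) = 16308*(-6890) = -112362120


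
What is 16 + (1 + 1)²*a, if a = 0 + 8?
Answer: 48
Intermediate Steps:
a = 8
16 + (1 + 1)²*a = 16 + (1 + 1)²*8 = 16 + 2²*8 = 16 + 4*8 = 16 + 32 = 48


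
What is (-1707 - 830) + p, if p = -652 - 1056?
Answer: -4245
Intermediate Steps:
p = -1708
(-1707 - 830) + p = (-1707 - 830) - 1708 = -2537 - 1708 = -4245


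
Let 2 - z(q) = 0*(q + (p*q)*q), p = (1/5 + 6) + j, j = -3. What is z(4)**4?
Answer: 16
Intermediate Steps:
p = 16/5 (p = (1/5 + 6) - 3 = 31/5 - 3 = 16/5 ≈ 3.2000)
z(q) = 2 (z(q) = 2 - 0*(q + (16*q/5)*q) = 2 - 0*(q + 16*q**2/5) = 2 - 1*0 = 2 + 0 = 2)
z(4)**4 = 2**4 = 16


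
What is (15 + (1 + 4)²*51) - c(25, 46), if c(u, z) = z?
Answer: 1244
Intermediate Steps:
(15 + (1 + 4)²*51) - c(25, 46) = (15 + (1 + 4)²*51) - 1*46 = (15 + 5²*51) - 46 = (15 + 25*51) - 46 = (15 + 1275) - 46 = 1290 - 46 = 1244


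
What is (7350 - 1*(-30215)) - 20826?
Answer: 16739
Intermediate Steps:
(7350 - 1*(-30215)) - 20826 = (7350 + 30215) - 20826 = 37565 - 20826 = 16739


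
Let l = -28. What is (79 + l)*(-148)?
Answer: -7548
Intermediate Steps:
(79 + l)*(-148) = (79 - 28)*(-148) = 51*(-148) = -7548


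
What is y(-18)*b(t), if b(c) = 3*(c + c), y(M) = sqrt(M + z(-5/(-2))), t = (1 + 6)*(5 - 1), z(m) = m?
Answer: 84*I*sqrt(62) ≈ 661.42*I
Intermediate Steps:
t = 28 (t = 7*4 = 28)
y(M) = sqrt(5/2 + M) (y(M) = sqrt(M - 5/(-2)) = sqrt(M - 5*(-1/2)) = sqrt(M + 5/2) = sqrt(5/2 + M))
b(c) = 6*c (b(c) = 3*(2*c) = 6*c)
y(-18)*b(t) = (sqrt(10 + 4*(-18))/2)*(6*28) = (sqrt(10 - 72)/2)*168 = (sqrt(-62)/2)*168 = ((I*sqrt(62))/2)*168 = (I*sqrt(62)/2)*168 = 84*I*sqrt(62)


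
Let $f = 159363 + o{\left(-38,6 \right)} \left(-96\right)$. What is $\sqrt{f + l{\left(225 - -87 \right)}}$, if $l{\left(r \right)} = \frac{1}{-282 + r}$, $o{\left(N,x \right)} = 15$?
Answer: $\frac{\sqrt{142130730}}{30} \approx 397.4$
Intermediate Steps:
$f = 157923$ ($f = 159363 + 15 \left(-96\right) = 159363 - 1440 = 157923$)
$\sqrt{f + l{\left(225 - -87 \right)}} = \sqrt{157923 + \frac{1}{-282 + \left(225 - -87\right)}} = \sqrt{157923 + \frac{1}{-282 + \left(225 + 87\right)}} = \sqrt{157923 + \frac{1}{-282 + 312}} = \sqrt{157923 + \frac{1}{30}} = \sqrt{\frac{4737691}{30}} = \frac{\sqrt{142130730}}{30}$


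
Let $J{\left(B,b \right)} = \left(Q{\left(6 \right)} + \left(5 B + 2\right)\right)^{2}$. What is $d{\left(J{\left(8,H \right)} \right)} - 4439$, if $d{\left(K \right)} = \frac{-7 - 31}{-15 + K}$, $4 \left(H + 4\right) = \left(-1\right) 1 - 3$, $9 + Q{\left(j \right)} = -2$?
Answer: $- \frac{2099666}{473} \approx -4439.0$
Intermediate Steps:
$Q{\left(j \right)} = -11$ ($Q{\left(j \right)} = -9 - 2 = -11$)
$H = -5$ ($H = -4 + \frac{\left(-1\right) 1 - 3}{4} = -4 + \frac{-1 - 3}{4} = -4 + \frac{1}{4} \left(-4\right) = -4 - 1 = -5$)
$J{\left(B,b \right)} = \left(-9 + 5 B\right)^{2}$ ($J{\left(B,b \right)} = \left(-11 + \left(5 B + 2\right)\right)^{2} = \left(-11 + \left(2 + 5 B\right)\right)^{2} = \left(-9 + 5 B\right)^{2}$)
$d{\left(K \right)} = - \frac{38}{-15 + K}$
$d{\left(J{\left(8,H \right)} \right)} - 4439 = - \frac{38}{-15 + \left(-9 + 5 \cdot 8\right)^{2}} - 4439 = - \frac{38}{-15 + \left(-9 + 40\right)^{2}} - 4439 = - \frac{38}{-15 + 31^{2}} - 4439 = - \frac{38}{-15 + 961} - 4439 = - \frac{38}{946} - 4439 = \left(-38\right) \frac{1}{946} - 4439 = - \frac{19}{473} - 4439 = - \frac{2099666}{473}$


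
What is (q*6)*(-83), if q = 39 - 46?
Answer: 3486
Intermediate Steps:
q = -7
(q*6)*(-83) = -7*6*(-83) = -42*(-83) = 3486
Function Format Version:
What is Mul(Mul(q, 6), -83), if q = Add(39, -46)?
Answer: 3486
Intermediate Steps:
q = -7
Mul(Mul(q, 6), -83) = Mul(Mul(-7, 6), -83) = Mul(-42, -83) = 3486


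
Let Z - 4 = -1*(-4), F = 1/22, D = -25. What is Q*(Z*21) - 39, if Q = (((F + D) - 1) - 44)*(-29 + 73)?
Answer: -517143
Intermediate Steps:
F = 1/22 ≈ 0.045455
Z = 8 (Z = 4 - 1*(-4) = 4 + 4 = 8)
Q = -3078 (Q = (((1/22 - 25) - 1) - 44)*(-29 + 73) = ((-549/22 - 1) - 44)*44 = (-571/22 - 44)*44 = -1539/22*44 = -3078)
Q*(Z*21) - 39 = -24624*21 - 39 = -3078*168 - 39 = -517104 - 39 = -517143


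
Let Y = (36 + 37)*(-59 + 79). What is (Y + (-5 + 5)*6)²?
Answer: 2131600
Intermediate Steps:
Y = 1460 (Y = 73*20 = 1460)
(Y + (-5 + 5)*6)² = (1460 + (-5 + 5)*6)² = (1460 + 0*6)² = (1460 + 0)² = 1460² = 2131600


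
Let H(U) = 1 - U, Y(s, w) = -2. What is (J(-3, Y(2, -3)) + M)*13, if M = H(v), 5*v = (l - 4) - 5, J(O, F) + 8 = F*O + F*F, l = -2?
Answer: 338/5 ≈ 67.600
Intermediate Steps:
J(O, F) = -8 + F² + F*O (J(O, F) = -8 + (F*O + F*F) = -8 + (F*O + F²) = -8 + (F² + F*O) = -8 + F² + F*O)
v = -11/5 (v = ((-2 - 4) - 5)/5 = (-6 - 5)/5 = (⅕)*(-11) = -11/5 ≈ -2.2000)
M = 16/5 (M = 1 - 1*(-11/5) = 1 + 11/5 = 16/5 ≈ 3.2000)
(J(-3, Y(2, -3)) + M)*13 = ((-8 + (-2)² - 2*(-3)) + 16/5)*13 = ((-8 + 4 + 6) + 16/5)*13 = (2 + 16/5)*13 = (26/5)*13 = 338/5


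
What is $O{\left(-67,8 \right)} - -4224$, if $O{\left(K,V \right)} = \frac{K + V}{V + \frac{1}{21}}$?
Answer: $\frac{712617}{169} \approx 4216.7$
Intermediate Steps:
$O{\left(K,V \right)} = \frac{K + V}{\frac{1}{21} + V}$ ($O{\left(K,V \right)} = \frac{K + V}{V + \frac{1}{21}} = \frac{K + V}{\frac{1}{21} + V}$)
$O{\left(-67,8 \right)} - -4224 = \frac{21 \left(-67 + 8\right)}{1 + 21 \cdot 8} - -4224 = 21 \frac{1}{1 + 168} \left(-59\right) + 4224 = 21 \cdot \frac{1}{169} \left(-59\right) + 4224 = - \frac{1239}{169} + 4224 = \frac{712617}{169}$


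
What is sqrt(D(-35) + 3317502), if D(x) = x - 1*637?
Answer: 23*sqrt(6270) ≈ 1821.2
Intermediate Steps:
D(x) = -637 + x (D(x) = x - 637 = -637 + x)
sqrt(D(-35) + 3317502) = sqrt((-637 - 35) + 3317502) = sqrt(-672 + 3317502) = sqrt(3316830) = 23*sqrt(6270)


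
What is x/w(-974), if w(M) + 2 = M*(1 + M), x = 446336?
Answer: 111584/236925 ≈ 0.47097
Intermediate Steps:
w(M) = -2 + M*(1 + M)
x/w(-974) = 446336/(-2 - 974 + (-974)**2) = 446336/(-2 - 974 + 948676) = 446336/947700 = 446336*(1/947700) = 111584/236925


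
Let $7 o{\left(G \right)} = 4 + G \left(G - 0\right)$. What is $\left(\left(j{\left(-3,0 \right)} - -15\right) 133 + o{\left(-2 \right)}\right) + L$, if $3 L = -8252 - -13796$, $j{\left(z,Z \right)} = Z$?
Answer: $\frac{26909}{7} \approx 3844.1$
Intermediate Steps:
$L = 1848$ ($L = \frac{-8252 - -13796}{3} = \frac{-8252 + 13796}{3} = \frac{1}{3} \cdot 5544 = 1848$)
$o{\left(G \right)} = \frac{4}{7} + \frac{G^{2}}{7}$ ($o{\left(G \right)} = \frac{4 + G \left(G - 0\right)}{7} = \frac{4 + G \left(G + 0\right)}{7} = \frac{4 + G G}{7} = \frac{4 + G^{2}}{7} = \frac{4}{7} + \frac{G^{2}}{7}$)
$\left(\left(j{\left(-3,0 \right)} - -15\right) 133 + o{\left(-2 \right)}\right) + L = \left(\left(0 - -15\right) 133 + \left(\frac{4}{7} + \frac{\left(-2\right)^{2}}{7}\right)\right) + 1848 = \left(\left(0 + 15\right) 133 + \left(\frac{4}{7} + \frac{1}{7} \cdot 4\right)\right) + 1848 = \left(15 \cdot 133 + \left(\frac{4}{7} + \frac{4}{7}\right)\right) + 1848 = \left(1995 + \frac{8}{7}\right) + 1848 = \frac{13973}{7} + 1848 = \frac{26909}{7}$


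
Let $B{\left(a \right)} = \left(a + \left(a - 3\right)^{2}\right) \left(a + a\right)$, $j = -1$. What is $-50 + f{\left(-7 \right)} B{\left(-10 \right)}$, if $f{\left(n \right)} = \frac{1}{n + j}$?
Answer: $\frac{695}{2} \approx 347.5$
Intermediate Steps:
$f{\left(n \right)} = \frac{1}{-1 + n}$ ($f{\left(n \right)} = \frac{1}{n - 1} = \frac{1}{-1 + n}$)
$B{\left(a \right)} = 2 a \left(a + \left(-3 + a\right)^{2}\right)$ ($B{\left(a \right)} = \left(a + \left(-3 + a\right)^{2}\right) 2 a = 2 a \left(a + \left(-3 + a\right)^{2}\right)$)
$-50 + f{\left(-7 \right)} B{\left(-10 \right)} = -50 + \frac{2 \left(-10\right) \left(-10 + \left(-3 - 10\right)^{2}\right)}{-1 - 7} = -50 + \frac{2 \left(-10\right) \left(-10 + \left(-13\right)^{2}\right)}{-8} = -50 - \frac{2 \left(-10\right) \left(-10 + 169\right)}{8} = -50 - \frac{2 \left(-10\right) 159}{8} = -50 - - \frac{795}{2} = -50 + \frac{795}{2} = \frac{695}{2}$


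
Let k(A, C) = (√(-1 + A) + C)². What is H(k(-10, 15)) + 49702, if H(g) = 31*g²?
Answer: 1162478 + 398040*I*√11 ≈ 1.1625e+6 + 1.3202e+6*I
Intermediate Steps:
k(A, C) = (C + √(-1 + A))²
H(k(-10, 15)) + 49702 = 31*((15 + √(-1 - 10))²)² + 49702 = 31*((15 + √(-11))²)² + 49702 = 31*((15 + I*√11)²)² + 49702 = 31*(15 + I*√11)⁴ + 49702 = 49702 + 31*(15 + I*√11)⁴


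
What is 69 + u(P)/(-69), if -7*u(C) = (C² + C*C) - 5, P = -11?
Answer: 11188/161 ≈ 69.491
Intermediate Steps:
u(C) = 5/7 - 2*C²/7 (u(C) = -((C² + C*C) - 5)/7 = -((C² + C²) - 5)/7 = -(2*C² - 5)/7 = -(-5 + 2*C²)/7 = 5/7 - 2*C²/7)
69 + u(P)/(-69) = 69 + (5/7 - 2/7*(-11)²)/(-69) = 69 - (5/7 - 2/7*121)/69 = 69 - (5/7 - 242/7)/69 = 69 - 1/69*(-237/7) = 69 + 79/161 = 11188/161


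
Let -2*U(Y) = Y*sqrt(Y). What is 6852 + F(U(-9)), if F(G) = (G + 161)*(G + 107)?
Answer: 95587/4 + 3618*I ≈ 23897.0 + 3618.0*I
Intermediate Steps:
U(Y) = -Y**(3/2)/2 (U(Y) = -Y*sqrt(Y)/2 = -Y**(3/2)/2)
F(G) = (107 + G)*(161 + G) (F(G) = (161 + G)*(107 + G) = (107 + G)*(161 + G))
6852 + F(U(-9)) = 6852 + (17227 + (-(-27)*I/2)**2 + 268*(-(-27)*I/2)) = 6852 + (17227 + (27*I/2)**2 + 268*(27*I/2)) = 6852 + (17227 - 729/4 + 3618*I) = 6852 + (68179/4 + 3618*I) = 95587/4 + 3618*I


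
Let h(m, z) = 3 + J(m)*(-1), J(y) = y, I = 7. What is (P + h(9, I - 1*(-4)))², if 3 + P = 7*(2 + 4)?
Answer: 1089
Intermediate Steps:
P = 39 (P = -3 + 7*(2 + 4) = -3 + 7*6 = -3 + 42 = 39)
h(m, z) = 3 - m (h(m, z) = 3 + m*(-1) = 3 - m)
(P + h(9, I - 1*(-4)))² = (39 + (3 - 1*9))² = (39 + (3 - 9))² = (39 - 6)² = 33² = 1089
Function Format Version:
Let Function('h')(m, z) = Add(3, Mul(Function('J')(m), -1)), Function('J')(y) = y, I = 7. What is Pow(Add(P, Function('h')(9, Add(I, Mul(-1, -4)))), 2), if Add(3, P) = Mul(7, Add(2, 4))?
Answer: 1089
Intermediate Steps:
P = 39 (P = Add(-3, Mul(7, Add(2, 4))) = Add(-3, Mul(7, 6)) = Add(-3, 42) = 39)
Function('h')(m, z) = Add(3, Mul(-1, m)) (Function('h')(m, z) = Add(3, Mul(m, -1)) = Add(3, Mul(-1, m)))
Pow(Add(P, Function('h')(9, Add(I, Mul(-1, -4)))), 2) = Pow(Add(39, Add(3, Mul(-1, 9))), 2) = Pow(Add(39, Add(3, -9)), 2) = Pow(Add(39, -6), 2) = Pow(33, 2) = 1089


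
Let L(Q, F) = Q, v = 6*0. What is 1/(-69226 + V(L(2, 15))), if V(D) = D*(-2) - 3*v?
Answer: -1/69230 ≈ -1.4445e-5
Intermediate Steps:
v = 0
V(D) = -2*D (V(D) = D*(-2) - 3*0 = -2*D + 0 = -2*D)
1/(-69226 + V(L(2, 15))) = 1/(-69226 - 2*2) = 1/(-69226 - 4) = 1/(-69230) = -1/69230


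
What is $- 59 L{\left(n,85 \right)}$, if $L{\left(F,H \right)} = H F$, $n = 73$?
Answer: $-366095$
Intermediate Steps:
$L{\left(F,H \right)} = F H$
$- 59 L{\left(n,85 \right)} = - 59 \cdot 73 \cdot 85 = \left(-59\right) 6205 = -366095$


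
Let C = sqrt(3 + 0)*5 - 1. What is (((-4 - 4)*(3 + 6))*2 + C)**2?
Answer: 21100 - 1450*sqrt(3) ≈ 18589.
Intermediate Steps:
C = -1 + 5*sqrt(3) (C = sqrt(3)*5 - 1 = 5*sqrt(3) - 1 = -1 + 5*sqrt(3) ≈ 7.6603)
(((-4 - 4)*(3 + 6))*2 + C)**2 = (((-4 - 4)*(3 + 6))*2 + (-1 + 5*sqrt(3)))**2 = (-8*9*2 + (-1 + 5*sqrt(3)))**2 = (-72*2 + (-1 + 5*sqrt(3)))**2 = (-144 + (-1 + 5*sqrt(3)))**2 = (-145 + 5*sqrt(3))**2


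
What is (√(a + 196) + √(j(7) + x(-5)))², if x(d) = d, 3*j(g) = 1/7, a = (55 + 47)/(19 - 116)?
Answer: 387022/2037 + 8*I*√250377855/2037 ≈ 190.0 + 62.144*I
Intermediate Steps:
a = -102/97 (a = 102/(-97) = 102*(-1/97) = -102/97 ≈ -1.0515)
j(g) = 1/21 (j(g) = (⅓)/7 = (⅓)*(⅐) = 1/21)
(√(a + 196) + √(j(7) + x(-5)))² = (√(-102/97 + 196) + √(1/21 - 5))² = (√(18910/97) + √(-104/21))² = (√1834270/97 + 2*I*√546/21)²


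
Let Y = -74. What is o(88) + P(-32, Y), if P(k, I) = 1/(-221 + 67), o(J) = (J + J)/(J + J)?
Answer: 153/154 ≈ 0.99351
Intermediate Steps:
o(J) = 1 (o(J) = (2*J)/((2*J)) = (2*J)*(1/(2*J)) = 1)
P(k, I) = -1/154 (P(k, I) = 1/(-154) = -1/154)
o(88) + P(-32, Y) = 1 - 1/154 = 153/154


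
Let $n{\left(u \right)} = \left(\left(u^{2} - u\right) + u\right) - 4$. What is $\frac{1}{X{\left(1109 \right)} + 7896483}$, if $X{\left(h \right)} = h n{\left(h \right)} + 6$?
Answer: $\frac{1}{1371830082} \approx 7.2895 \cdot 10^{-10}$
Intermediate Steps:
$n{\left(u \right)} = -4 + u^{2}$ ($n{\left(u \right)} = u^{2} - 4 = -4 + u^{2}$)
$X{\left(h \right)} = 6 + h \left(-4 + h^{2}\right)$ ($X{\left(h \right)} = h \left(-4 + h^{2}\right) + 6 = 6 + h \left(-4 + h^{2}\right)$)
$\frac{1}{X{\left(1109 \right)} + 7896483} = \frac{1}{\left(6 + 1109 \left(-4 + 1109^{2}\right)\right) + 7896483} = \frac{1}{\left(6 + 1109 \left(-4 + 1229881\right)\right) + 7896483} = \frac{1}{\left(6 + 1109 \cdot 1229877\right) + 7896483} = \frac{1}{\left(6 + 1363933593\right) + 7896483} = \frac{1}{1363933599 + 7896483} = \frac{1}{1371830082}$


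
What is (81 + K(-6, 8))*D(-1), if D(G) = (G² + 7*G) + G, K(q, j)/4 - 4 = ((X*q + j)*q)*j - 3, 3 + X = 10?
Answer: -46291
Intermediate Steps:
X = 7 (X = -3 + 10 = 7)
K(q, j) = 4 + 4*j*q*(j + 7*q) (K(q, j) = 16 + 4*(((7*q + j)*q)*j - 3) = 16 + 4*(((j + 7*q)*q)*j - 3) = 16 + 4*((q*(j + 7*q))*j - 3) = 16 + 4*(j*q*(j + 7*q) - 3) = 16 + 4*(-3 + j*q*(j + 7*q)) = 16 + (-12 + 4*j*q*(j + 7*q)) = 4 + 4*j*q*(j + 7*q))
D(G) = G² + 8*G
(81 + K(-6, 8))*D(-1) = (81 + (4 + 4*(-6)*8² + 28*8*(-6)²))*(-(8 - 1)) = (81 + (4 + 4*(-6)*64 + 28*8*36))*(-1*7) = (81 + (4 - 1536 + 8064))*(-7) = (81 + 6532)*(-7) = 6613*(-7) = -46291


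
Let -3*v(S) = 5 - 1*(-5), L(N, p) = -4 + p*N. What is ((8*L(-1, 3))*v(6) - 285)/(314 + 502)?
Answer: -295/2448 ≈ -0.12051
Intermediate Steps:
L(N, p) = -4 + N*p
v(S) = -10/3 (v(S) = -(5 - 1*(-5))/3 = -(5 + 5)/3 = -⅓*10 = -10/3)
((8*L(-1, 3))*v(6) - 285)/(314 + 502) = ((8*(-4 - 1*3))*(-10/3) - 285)/(314 + 502) = ((8*(-4 - 3))*(-10/3) - 285)/816 = ((8*(-7))*(-10/3) - 285)*(1/816) = (-56*(-10/3) - 285)*(1/816) = (560/3 - 285)*(1/816) = -295/3*1/816 = -295/2448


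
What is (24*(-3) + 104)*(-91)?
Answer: -2912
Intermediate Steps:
(24*(-3) + 104)*(-91) = (-72 + 104)*(-91) = 32*(-91) = -2912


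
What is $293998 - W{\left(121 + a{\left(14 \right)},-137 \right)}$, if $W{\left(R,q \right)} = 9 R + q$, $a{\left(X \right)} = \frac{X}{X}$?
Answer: $293037$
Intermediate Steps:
$a{\left(X \right)} = 1$
$W{\left(R,q \right)} = q + 9 R$
$293998 - W{\left(121 + a{\left(14 \right)},-137 \right)} = 293998 - \left(-137 + 9 \left(121 + 1\right)\right) = 293998 - \left(-137 + 9 \cdot 122\right) = 293998 - \left(-137 + 1098\right) = 293998 - 961 = 293037$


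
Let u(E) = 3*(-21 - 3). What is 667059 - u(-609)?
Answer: 667131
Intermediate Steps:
u(E) = -72 (u(E) = 3*(-24) = -72)
667059 - u(-609) = 667059 - 1*(-72) = 667059 + 72 = 667131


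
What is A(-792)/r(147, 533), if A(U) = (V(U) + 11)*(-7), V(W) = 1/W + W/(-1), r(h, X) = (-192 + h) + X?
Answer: -4451825/386496 ≈ -11.518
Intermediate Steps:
r(h, X) = -192 + X + h
V(W) = 1/W - W (V(W) = 1/W + W*(-1) = 1/W - W)
A(U) = -77 - 7/U + 7*U (A(U) = ((1/U - U) + 11)*(-7) = (11 + 1/U - U)*(-7) = -77 - 7/U + 7*U)
A(-792)/r(147, 533) = (-77 - 7/(-792) + 7*(-792))/(-192 + 533 + 147) = (-77 - 7*(-1/792) - 5544)/488 = (-77 + 7/792 - 5544)*(1/488) = -4451825/792*1/488 = -4451825/386496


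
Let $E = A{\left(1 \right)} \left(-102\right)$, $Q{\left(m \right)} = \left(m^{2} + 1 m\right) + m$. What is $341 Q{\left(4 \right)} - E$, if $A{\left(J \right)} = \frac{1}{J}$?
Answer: $8286$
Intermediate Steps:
$Q{\left(m \right)} = m^{2} + 2 m$ ($Q{\left(m \right)} = \left(m^{2} + m\right) + m = \left(m + m^{2}\right) + m = m^{2} + 2 m$)
$E = -102$ ($E = 1^{-1} \left(-102\right) = 1 \left(-102\right) = -102$)
$341 Q{\left(4 \right)} - E = 341 \cdot 4 \left(2 + 4\right) - -102 = 341 \cdot 4 \cdot 6 + 102 = 341 \cdot 24 + 102 = 8184 + 102 = 8286$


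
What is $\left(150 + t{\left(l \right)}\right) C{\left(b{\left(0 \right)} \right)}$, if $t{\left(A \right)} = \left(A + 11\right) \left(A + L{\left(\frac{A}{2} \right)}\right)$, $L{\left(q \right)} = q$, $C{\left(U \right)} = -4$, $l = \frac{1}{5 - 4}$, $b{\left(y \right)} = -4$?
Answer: $-672$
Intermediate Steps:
$l = 1$ ($l = 1^{-1} = 1$)
$t{\left(A \right)} = \frac{3 A \left(11 + A\right)}{2}$ ($t{\left(A \right)} = \left(A + 11\right) \left(A + \frac{A}{2}\right) = \left(11 + A\right) \left(A + A \frac{1}{2}\right) = \left(11 + A\right) \left(A + \frac{A}{2}\right) = \left(11 + A\right) \frac{3 A}{2} = \frac{3 A \left(11 + A\right)}{2}$)
$\left(150 + t{\left(l \right)}\right) C{\left(b{\left(0 \right)} \right)} = \left(150 + \frac{3}{2} \cdot 1 \left(11 + 1\right)\right) \left(-4\right) = \left(150 + \frac{3}{2} \cdot 1 \cdot 12\right) \left(-4\right) = \left(150 + 18\right) \left(-4\right) = 168 \left(-4\right) = -672$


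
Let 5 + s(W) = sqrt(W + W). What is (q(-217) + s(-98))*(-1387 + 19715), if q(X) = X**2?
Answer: 862955552 + 256592*I ≈ 8.6296e+8 + 2.5659e+5*I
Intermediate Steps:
s(W) = -5 + sqrt(2)*sqrt(W) (s(W) = -5 + sqrt(W + W) = -5 + sqrt(2*W) = -5 + sqrt(2)*sqrt(W))
(q(-217) + s(-98))*(-1387 + 19715) = ((-217)**2 + (-5 + sqrt(2)*sqrt(-98)))*(-1387 + 19715) = (47089 + (-5 + sqrt(2)*(7*I*sqrt(2))))*18328 = (47089 + (-5 + 14*I))*18328 = (47084 + 14*I)*18328 = 862955552 + 256592*I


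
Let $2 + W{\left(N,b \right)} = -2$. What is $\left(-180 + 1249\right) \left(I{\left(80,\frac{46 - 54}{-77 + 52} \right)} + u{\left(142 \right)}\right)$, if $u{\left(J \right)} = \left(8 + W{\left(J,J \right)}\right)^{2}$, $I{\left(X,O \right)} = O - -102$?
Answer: $\frac{3162102}{25} \approx 1.2648 \cdot 10^{5}$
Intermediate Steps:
$W{\left(N,b \right)} = -4$ ($W{\left(N,b \right)} = -2 - 2 = -4$)
$I{\left(X,O \right)} = 102 + O$ ($I{\left(X,O \right)} = O + 102 = 102 + O$)
$u{\left(J \right)} = 16$ ($u{\left(J \right)} = \left(8 - 4\right)^{2} = 4^{2} = 16$)
$\left(-180 + 1249\right) \left(I{\left(80,\frac{46 - 54}{-77 + 52} \right)} + u{\left(142 \right)}\right) = \left(-180 + 1249\right) \left(\left(102 + \frac{46 - 54}{-77 + 52}\right) + 16\right) = 1069 \left(\left(102 - \frac{8}{-25}\right) + 16\right) = 1069 \left(\left(102 - - \frac{8}{25}\right) + 16\right) = 1069 \left(\left(102 + \frac{8}{25}\right) + 16\right) = 1069 \left(\frac{2558}{25} + 16\right) = 1069 \cdot \frac{2958}{25} = \frac{3162102}{25}$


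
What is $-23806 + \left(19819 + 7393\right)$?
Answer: $3406$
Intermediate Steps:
$-23806 + \left(19819 + 7393\right) = -23806 + 27212 = 3406$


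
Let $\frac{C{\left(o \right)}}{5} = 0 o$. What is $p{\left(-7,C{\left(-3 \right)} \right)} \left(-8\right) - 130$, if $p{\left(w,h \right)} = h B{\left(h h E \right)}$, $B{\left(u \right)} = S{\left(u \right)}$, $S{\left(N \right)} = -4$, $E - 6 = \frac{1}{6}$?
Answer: $-130$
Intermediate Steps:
$C{\left(o \right)} = 0$ ($C{\left(o \right)} = 5 \cdot 0 o = 5 \cdot 0 = 0$)
$E = \frac{37}{6}$ ($E = 6 + \frac{1}{6} = \frac{37}{6} \approx 6.1667$)
$B{\left(u \right)} = -4$
$p{\left(w,h \right)} = - 4 h$ ($p{\left(w,h \right)} = h \left(-4\right) = - 4 h$)
$p{\left(-7,C{\left(-3 \right)} \right)} \left(-8\right) - 130 = \left(-4\right) 0 \left(-8\right) - 130 = 0 \left(-8\right) - 130 = 0 - 130 = -130$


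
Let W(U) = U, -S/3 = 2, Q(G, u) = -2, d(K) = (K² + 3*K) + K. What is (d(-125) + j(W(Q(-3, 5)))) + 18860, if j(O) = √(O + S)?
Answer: 33985 + 2*I*√2 ≈ 33985.0 + 2.8284*I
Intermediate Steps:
d(K) = K² + 4*K
S = -6 (S = -3*2 = -6)
j(O) = √(-6 + O) (j(O) = √(O - 6) = √(-6 + O))
(d(-125) + j(W(Q(-3, 5)))) + 18860 = (-125*(4 - 125) + √(-6 - 2)) + 18860 = (-125*(-121) + √(-8)) + 18860 = (15125 + 2*I*√2) + 18860 = 33985 + 2*I*√2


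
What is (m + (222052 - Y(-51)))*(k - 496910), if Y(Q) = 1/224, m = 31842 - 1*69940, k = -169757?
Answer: -27470477068565/224 ≈ -1.2264e+11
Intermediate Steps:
m = -38098 (m = 31842 - 69940 = -38098)
Y(Q) = 1/224
(m + (222052 - Y(-51)))*(k - 496910) = (-38098 + (222052 - 1*1/224))*(-169757 - 496910) = (-38098 + (222052 - 1/224))*(-666667) = (-38098 + 49739647/224)*(-666667) = (41205695/224)*(-666667) = -27470477068565/224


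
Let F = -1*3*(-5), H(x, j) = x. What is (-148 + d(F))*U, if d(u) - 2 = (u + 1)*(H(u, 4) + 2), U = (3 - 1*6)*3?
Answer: -1134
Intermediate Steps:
F = 15 (F = -3*(-5) = 15)
U = -9 (U = (3 - 6)*3 = -3*3 = -9)
d(u) = 2 + (1 + u)*(2 + u) (d(u) = 2 + (u + 1)*(u + 2) = 2 + (1 + u)*(2 + u))
(-148 + d(F))*U = (-148 + (4 + 15² + 3*15))*(-9) = (-148 + (4 + 225 + 45))*(-9) = (-148 + 274)*(-9) = 126*(-9) = -1134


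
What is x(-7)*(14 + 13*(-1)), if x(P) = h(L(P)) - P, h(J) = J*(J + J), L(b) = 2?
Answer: 15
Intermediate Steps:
h(J) = 2*J**2 (h(J) = J*(2*J) = 2*J**2)
x(P) = 8 - P (x(P) = 2*2**2 - P = 2*4 - P = 8 - P)
x(-7)*(14 + 13*(-1)) = (8 - 1*(-7))*(14 + 13*(-1)) = (8 + 7)*(14 - 13) = 15*1 = 15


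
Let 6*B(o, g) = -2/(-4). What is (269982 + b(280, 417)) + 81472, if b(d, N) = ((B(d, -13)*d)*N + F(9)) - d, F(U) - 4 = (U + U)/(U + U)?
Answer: 360909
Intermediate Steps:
F(U) = 5 (F(U) = 4 + (U + U)/(U + U) = 4 + (2*U)/((2*U)) = 4 + (2*U)*(1/(2*U)) = 4 + 1 = 5)
B(o, g) = 1/12 (B(o, g) = (-2/(-4))/6 = (-2*(-¼))/6 = (⅙)*(½) = 1/12)
b(d, N) = 5 - d + N*d/12 (b(d, N) = ((d/12)*N + 5) - d = (N*d/12 + 5) - d = (5 + N*d/12) - d = 5 - d + N*d/12)
(269982 + b(280, 417)) + 81472 = (269982 + (5 - 1*280 + (1/12)*417*280)) + 81472 = (269982 + (5 - 280 + 9730)) + 81472 = (269982 + 9455) + 81472 = 279437 + 81472 = 360909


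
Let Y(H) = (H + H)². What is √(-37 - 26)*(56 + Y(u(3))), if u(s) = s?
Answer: 276*I*√7 ≈ 730.23*I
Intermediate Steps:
Y(H) = 4*H² (Y(H) = (2*H)² = 4*H²)
√(-37 - 26)*(56 + Y(u(3))) = √(-37 - 26)*(56 + 4*3²) = √(-63)*(56 + 4*9) = (3*I*√7)*(56 + 36) = (3*I*√7)*92 = 276*I*√7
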